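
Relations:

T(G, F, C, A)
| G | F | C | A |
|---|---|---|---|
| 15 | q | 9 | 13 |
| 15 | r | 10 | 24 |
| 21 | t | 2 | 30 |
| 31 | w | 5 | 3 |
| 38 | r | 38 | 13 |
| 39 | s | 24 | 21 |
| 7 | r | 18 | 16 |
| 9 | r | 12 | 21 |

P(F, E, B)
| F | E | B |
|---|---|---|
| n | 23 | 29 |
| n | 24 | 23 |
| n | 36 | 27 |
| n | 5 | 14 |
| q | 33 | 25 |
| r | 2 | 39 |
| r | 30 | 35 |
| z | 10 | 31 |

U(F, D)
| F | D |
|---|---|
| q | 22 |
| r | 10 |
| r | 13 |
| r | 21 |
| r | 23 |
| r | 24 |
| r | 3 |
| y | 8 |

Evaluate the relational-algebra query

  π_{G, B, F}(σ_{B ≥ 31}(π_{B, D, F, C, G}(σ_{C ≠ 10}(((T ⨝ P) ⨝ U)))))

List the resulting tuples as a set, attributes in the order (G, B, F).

Natural join on F: {(15, q, 9, 13, 33, 25), (15, r, 10, 24, 2, 39), (15, r, 10, 24, 30, 35), (38, r, 38, 13, 2, 39), (38, r, 38, 13, 30, 35), (7, r, 18, 16, 2, 39), (7, r, 18, 16, 30, 35), (9, r, 12, 21, 2, 39), (9, r, 12, 21, 30, 35)}
Natural join on F: {(15, q, 9, 13, 33, 25, 22), (15, r, 10, 24, 2, 39, 10), (15, r, 10, 24, 2, 39, 13), (15, r, 10, 24, 2, 39, 21), (15, r, 10, 24, 2, 39, 23), (15, r, 10, 24, 2, 39, 24), (15, r, 10, 24, 2, 39, 3), (15, r, 10, 24, 30, 35, 10), (15, r, 10, 24, 30, 35, 13), (15, r, 10, 24, 30, 35, 21), (15, r, 10, 24, 30, 35, 23), (15, r, 10, 24, 30, 35, 24), (15, r, 10, 24, 30, 35, 3), (38, r, 38, 13, 2, 39, 10), (38, r, 38, 13, 2, 39, 13), (38, r, 38, 13, 2, 39, 21), (38, r, 38, 13, 2, 39, 23), (38, r, 38, 13, 2, 39, 24), (38, r, 38, 13, 2, 39, 3), (38, r, 38, 13, 30, 35, 10), (38, r, 38, 13, 30, 35, 13), (38, r, 38, 13, 30, 35, 21), (38, r, 38, 13, 30, 35, 23), (38, r, 38, 13, 30, 35, 24), (38, r, 38, 13, 30, 35, 3), (7, r, 18, 16, 2, 39, 10), (7, r, 18, 16, 2, 39, 13), (7, r, 18, 16, 2, 39, 21), (7, r, 18, 16, 2, 39, 23), (7, r, 18, 16, 2, 39, 24), (7, r, 18, 16, 2, 39, 3), (7, r, 18, 16, 30, 35, 10), (7, r, 18, 16, 30, 35, 13), (7, r, 18, 16, 30, 35, 21), (7, r, 18, 16, 30, 35, 23), (7, r, 18, 16, 30, 35, 24), (7, r, 18, 16, 30, 35, 3), (9, r, 12, 21, 2, 39, 10), (9, r, 12, 21, 2, 39, 13), (9, r, 12, 21, 2, 39, 21), (9, r, 12, 21, 2, 39, 23), (9, r, 12, 21, 2, 39, 24), (9, r, 12, 21, 2, 39, 3), (9, r, 12, 21, 30, 35, 10), (9, r, 12, 21, 30, 35, 13), (9, r, 12, 21, 30, 35, 21), (9, r, 12, 21, 30, 35, 23), (9, r, 12, 21, 30, 35, 24), (9, r, 12, 21, 30, 35, 3)}
Apply σ_{C ≠ 10}; surviving tuples: {(15, q, 9, 13, 33, 25, 22), (38, r, 38, 13, 2, 39, 10), (38, r, 38, 13, 2, 39, 13), (38, r, 38, 13, 2, 39, 21), (38, r, 38, 13, 2, 39, 23), (38, r, 38, 13, 2, 39, 24), (38, r, 38, 13, 2, 39, 3), (38, r, 38, 13, 30, 35, 10), (38, r, 38, 13, 30, 35, 13), (38, r, 38, 13, 30, 35, 21), (38, r, 38, 13, 30, 35, 23), (38, r, 38, 13, 30, 35, 24), (38, r, 38, 13, 30, 35, 3), (7, r, 18, 16, 2, 39, 10), (7, r, 18, 16, 2, 39, 13), (7, r, 18, 16, 2, 39, 21), (7, r, 18, 16, 2, 39, 23), (7, r, 18, 16, 2, 39, 24), (7, r, 18, 16, 2, 39, 3), (7, r, 18, 16, 30, 35, 10), (7, r, 18, 16, 30, 35, 13), (7, r, 18, 16, 30, 35, 21), (7, r, 18, 16, 30, 35, 23), (7, r, 18, 16, 30, 35, 24), (7, r, 18, 16, 30, 35, 3), (9, r, 12, 21, 2, 39, 10), (9, r, 12, 21, 2, 39, 13), (9, r, 12, 21, 2, 39, 21), (9, r, 12, 21, 2, 39, 23), (9, r, 12, 21, 2, 39, 24), (9, r, 12, 21, 2, 39, 3), (9, r, 12, 21, 30, 35, 10), (9, r, 12, 21, 30, 35, 13), (9, r, 12, 21, 30, 35, 21), (9, r, 12, 21, 30, 35, 23), (9, r, 12, 21, 30, 35, 24), (9, r, 12, 21, 30, 35, 3)}
π[B, D, F, C, G]: project onto (B, D, F, C, G) → {(25, 22, q, 9, 15), (35, 10, r, 12, 9), (35, 10, r, 18, 7), (35, 10, r, 38, 38), (35, 13, r, 12, 9), (35, 13, r, 18, 7), (35, 13, r, 38, 38), (35, 21, r, 12, 9), (35, 21, r, 18, 7), (35, 21, r, 38, 38), (35, 23, r, 12, 9), (35, 23, r, 18, 7), (35, 23, r, 38, 38), (35, 24, r, 12, 9), (35, 24, r, 18, 7), (35, 24, r, 38, 38), (35, 3, r, 12, 9), (35, 3, r, 18, 7), (35, 3, r, 38, 38), (39, 10, r, 12, 9), (39, 10, r, 18, 7), (39, 10, r, 38, 38), (39, 13, r, 12, 9), (39, 13, r, 18, 7), (39, 13, r, 38, 38), (39, 21, r, 12, 9), (39, 21, r, 18, 7), (39, 21, r, 38, 38), (39, 23, r, 12, 9), (39, 23, r, 18, 7), (39, 23, r, 38, 38), (39, 24, r, 12, 9), (39, 24, r, 18, 7), (39, 24, r, 38, 38), (39, 3, r, 12, 9), (39, 3, r, 18, 7), (39, 3, r, 38, 38)}
Apply σ_{B ≥ 31}; surviving tuples: {(35, 10, r, 12, 9), (35, 10, r, 18, 7), (35, 10, r, 38, 38), (35, 13, r, 12, 9), (35, 13, r, 18, 7), (35, 13, r, 38, 38), (35, 21, r, 12, 9), (35, 21, r, 18, 7), (35, 21, r, 38, 38), (35, 23, r, 12, 9), (35, 23, r, 18, 7), (35, 23, r, 38, 38), (35, 24, r, 12, 9), (35, 24, r, 18, 7), (35, 24, r, 38, 38), (35, 3, r, 12, 9), (35, 3, r, 18, 7), (35, 3, r, 38, 38), (39, 10, r, 12, 9), (39, 10, r, 18, 7), (39, 10, r, 38, 38), (39, 13, r, 12, 9), (39, 13, r, 18, 7), (39, 13, r, 38, 38), (39, 21, r, 12, 9), (39, 21, r, 18, 7), (39, 21, r, 38, 38), (39, 23, r, 12, 9), (39, 23, r, 18, 7), (39, 23, r, 38, 38), (39, 24, r, 12, 9), (39, 24, r, 18, 7), (39, 24, r, 38, 38), (39, 3, r, 12, 9), (39, 3, r, 18, 7), (39, 3, r, 38, 38)}
π[G, B, F]: project onto (G, B, F) (30 duplicate(s) eliminated) → {(38, 35, r), (38, 39, r), (7, 35, r), (7, 39, r), (9, 35, r), (9, 39, r)}

{(38, 35, r), (38, 39, r), (7, 35, r), (7, 39, r), (9, 35, r), (9, 39, r)}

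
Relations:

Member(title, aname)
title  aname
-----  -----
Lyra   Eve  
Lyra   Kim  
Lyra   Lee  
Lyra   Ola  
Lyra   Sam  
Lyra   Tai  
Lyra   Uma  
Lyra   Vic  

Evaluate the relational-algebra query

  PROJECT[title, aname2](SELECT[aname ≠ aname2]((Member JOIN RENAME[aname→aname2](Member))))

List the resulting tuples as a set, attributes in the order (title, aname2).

{(Lyra, Eve), (Lyra, Kim), (Lyra, Lee), (Lyra, Ola), (Lyra, Sam), (Lyra, Tai), (Lyra, Uma), (Lyra, Vic)}

ρ[aname→aname2]: schema becomes (title, aname2); tuples unchanged.
Natural join on title: {(Lyra, Eve, Eve), (Lyra, Eve, Kim), (Lyra, Eve, Lee), (Lyra, Eve, Ola), (Lyra, Eve, Sam), (Lyra, Eve, Tai), (Lyra, Eve, Uma), (Lyra, Eve, Vic), (Lyra, Kim, Eve), (Lyra, Kim, Kim), (Lyra, Kim, Lee), (Lyra, Kim, Ola), (Lyra, Kim, Sam), (Lyra, Kim, Tai), (Lyra, Kim, Uma), (Lyra, Kim, Vic), (Lyra, Lee, Eve), (Lyra, Lee, Kim), (Lyra, Lee, Lee), (Lyra, Lee, Ola), (Lyra, Lee, Sam), (Lyra, Lee, Tai), (Lyra, Lee, Uma), (Lyra, Lee, Vic), (Lyra, Ola, Eve), (Lyra, Ola, Kim), (Lyra, Ola, Lee), (Lyra, Ola, Ola), (Lyra, Ola, Sam), (Lyra, Ola, Tai), (Lyra, Ola, Uma), (Lyra, Ola, Vic), (Lyra, Sam, Eve), (Lyra, Sam, Kim), (Lyra, Sam, Lee), (Lyra, Sam, Ola), (Lyra, Sam, Sam), (Lyra, Sam, Tai), (Lyra, Sam, Uma), (Lyra, Sam, Vic), (Lyra, Tai, Eve), (Lyra, Tai, Kim), (Lyra, Tai, Lee), (Lyra, Tai, Ola), (Lyra, Tai, Sam), (Lyra, Tai, Tai), (Lyra, Tai, Uma), (Lyra, Tai, Vic), (Lyra, Uma, Eve), (Lyra, Uma, Kim), (Lyra, Uma, Lee), (Lyra, Uma, Ola), (Lyra, Uma, Sam), (Lyra, Uma, Tai), (Lyra, Uma, Uma), (Lyra, Uma, Vic), (Lyra, Vic, Eve), (Lyra, Vic, Kim), (Lyra, Vic, Lee), (Lyra, Vic, Ola), (Lyra, Vic, Sam), (Lyra, Vic, Tai), (Lyra, Vic, Uma), (Lyra, Vic, Vic)}
Selection aname ≠ aname2: {(Lyra, Eve, Kim), (Lyra, Eve, Lee), (Lyra, Eve, Ola), (Lyra, Eve, Sam), (Lyra, Eve, Tai), (Lyra, Eve, Uma), (Lyra, Eve, Vic), (Lyra, Kim, Eve), (Lyra, Kim, Lee), (Lyra, Kim, Ola), (Lyra, Kim, Sam), (Lyra, Kim, Tai), (Lyra, Kim, Uma), (Lyra, Kim, Vic), (Lyra, Lee, Eve), (Lyra, Lee, Kim), (Lyra, Lee, Ola), (Lyra, Lee, Sam), (Lyra, Lee, Tai), (Lyra, Lee, Uma), (Lyra, Lee, Vic), (Lyra, Ola, Eve), (Lyra, Ola, Kim), (Lyra, Ola, Lee), (Lyra, Ola, Sam), (Lyra, Ola, Tai), (Lyra, Ola, Uma), (Lyra, Ola, Vic), (Lyra, Sam, Eve), (Lyra, Sam, Kim), (Lyra, Sam, Lee), (Lyra, Sam, Ola), (Lyra, Sam, Tai), (Lyra, Sam, Uma), (Lyra, Sam, Vic), (Lyra, Tai, Eve), (Lyra, Tai, Kim), (Lyra, Tai, Lee), (Lyra, Tai, Ola), (Lyra, Tai, Sam), (Lyra, Tai, Uma), (Lyra, Tai, Vic), (Lyra, Uma, Eve), (Lyra, Uma, Kim), (Lyra, Uma, Lee), (Lyra, Uma, Ola), (Lyra, Uma, Sam), (Lyra, Uma, Tai), (Lyra, Uma, Vic), (Lyra, Vic, Eve), (Lyra, Vic, Kim), (Lyra, Vic, Lee), (Lyra, Vic, Ola), (Lyra, Vic, Sam), (Lyra, Vic, Tai), (Lyra, Vic, Uma)}
Projecting to title, aname2 (48 duplicate(s) eliminated): {(Lyra, Eve), (Lyra, Kim), (Lyra, Lee), (Lyra, Ola), (Lyra, Sam), (Lyra, Tai), (Lyra, Uma), (Lyra, Vic)}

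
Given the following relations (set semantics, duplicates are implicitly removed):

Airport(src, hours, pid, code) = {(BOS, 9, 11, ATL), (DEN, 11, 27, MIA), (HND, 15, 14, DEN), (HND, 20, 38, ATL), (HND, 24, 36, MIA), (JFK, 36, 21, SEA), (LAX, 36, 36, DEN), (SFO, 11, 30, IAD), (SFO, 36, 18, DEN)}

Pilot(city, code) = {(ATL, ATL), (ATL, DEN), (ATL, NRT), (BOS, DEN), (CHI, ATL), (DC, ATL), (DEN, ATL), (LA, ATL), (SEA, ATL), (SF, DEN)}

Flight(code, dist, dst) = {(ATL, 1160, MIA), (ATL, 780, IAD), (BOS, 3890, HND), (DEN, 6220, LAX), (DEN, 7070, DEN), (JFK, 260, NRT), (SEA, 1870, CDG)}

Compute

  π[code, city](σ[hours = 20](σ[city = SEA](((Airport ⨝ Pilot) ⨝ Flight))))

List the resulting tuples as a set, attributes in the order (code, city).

{(ATL, SEA)}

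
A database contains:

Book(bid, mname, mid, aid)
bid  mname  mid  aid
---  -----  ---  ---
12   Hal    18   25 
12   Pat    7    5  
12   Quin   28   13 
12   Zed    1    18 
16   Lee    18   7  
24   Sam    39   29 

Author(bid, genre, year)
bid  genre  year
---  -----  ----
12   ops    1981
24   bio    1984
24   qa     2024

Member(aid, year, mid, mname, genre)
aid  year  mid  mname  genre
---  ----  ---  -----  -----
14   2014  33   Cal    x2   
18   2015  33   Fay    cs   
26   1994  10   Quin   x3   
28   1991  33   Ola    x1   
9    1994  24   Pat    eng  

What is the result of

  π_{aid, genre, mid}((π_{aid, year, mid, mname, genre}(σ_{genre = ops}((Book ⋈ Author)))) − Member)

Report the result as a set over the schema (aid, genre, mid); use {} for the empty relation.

{(13, ops, 28), (18, ops, 1), (25, ops, 18), (5, ops, 7)}

Joining Book and Author on bid yields {(12, Hal, 18, 25, ops, 1981), (12, Pat, 7, 5, ops, 1981), (12, Quin, 28, 13, ops, 1981), (12, Zed, 1, 18, ops, 1981), (24, Sam, 39, 29, bio, 1984), (24, Sam, 39, 29, qa, 2024)}.
Selection genre = ops: {(12, Hal, 18, 25, ops, 1981), (12, Pat, 7, 5, ops, 1981), (12, Quin, 28, 13, ops, 1981), (12, Zed, 1, 18, ops, 1981)}
π_{aid, year, mid, mname, genre} gives {(13, 1981, 28, Quin, ops), (18, 1981, 1, Zed, ops), (25, 1981, 18, Hal, ops), (5, 1981, 7, Pat, ops)}.
Set difference of the two operands is {(13, 1981, 28, Quin, ops), (18, 1981, 1, Zed, ops), (25, 1981, 18, Hal, ops), (5, 1981, 7, Pat, ops)}.
π_{aid, genre, mid} gives {(13, ops, 28), (18, ops, 1), (25, ops, 18), (5, ops, 7)}.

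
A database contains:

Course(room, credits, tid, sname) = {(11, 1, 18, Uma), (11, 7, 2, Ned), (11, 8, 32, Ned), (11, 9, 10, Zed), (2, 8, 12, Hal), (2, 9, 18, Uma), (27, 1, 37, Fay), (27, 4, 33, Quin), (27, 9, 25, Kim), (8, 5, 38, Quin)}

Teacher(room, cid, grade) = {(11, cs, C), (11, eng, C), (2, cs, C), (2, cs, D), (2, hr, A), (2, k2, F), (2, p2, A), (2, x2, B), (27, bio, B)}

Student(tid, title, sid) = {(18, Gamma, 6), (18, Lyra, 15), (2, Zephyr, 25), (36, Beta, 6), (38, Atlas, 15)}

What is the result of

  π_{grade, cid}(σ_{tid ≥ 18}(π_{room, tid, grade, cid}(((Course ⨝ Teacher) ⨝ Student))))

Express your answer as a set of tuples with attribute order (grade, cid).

{(A, hr), (A, p2), (B, x2), (C, cs), (C, eng), (D, cs), (F, k2)}

Course ⋈ Teacher (natural join on room): {(11, 1, 18, Uma, cs, C), (11, 1, 18, Uma, eng, C), (11, 7, 2, Ned, cs, C), (11, 7, 2, Ned, eng, C), (11, 8, 32, Ned, cs, C), (11, 8, 32, Ned, eng, C), (11, 9, 10, Zed, cs, C), (11, 9, 10, Zed, eng, C), (2, 8, 12, Hal, cs, C), (2, 8, 12, Hal, cs, D), (2, 8, 12, Hal, hr, A), (2, 8, 12, Hal, k2, F), (2, 8, 12, Hal, p2, A), (2, 8, 12, Hal, x2, B), (2, 9, 18, Uma, cs, C), (2, 9, 18, Uma, cs, D), (2, 9, 18, Uma, hr, A), (2, 9, 18, Uma, k2, F), (2, 9, 18, Uma, p2, A), (2, 9, 18, Uma, x2, B), (27, 1, 37, Fay, bio, B), (27, 4, 33, Quin, bio, B), (27, 9, 25, Kim, bio, B)}
(Course ⨝ Teacher) ⋈ Student (natural join on tid): {(11, 1, 18, Uma, cs, C, Gamma, 6), (11, 1, 18, Uma, cs, C, Lyra, 15), (11, 1, 18, Uma, eng, C, Gamma, 6), (11, 1, 18, Uma, eng, C, Lyra, 15), (11, 7, 2, Ned, cs, C, Zephyr, 25), (11, 7, 2, Ned, eng, C, Zephyr, 25), (2, 9, 18, Uma, cs, C, Gamma, 6), (2, 9, 18, Uma, cs, C, Lyra, 15), (2, 9, 18, Uma, cs, D, Gamma, 6), (2, 9, 18, Uma, cs, D, Lyra, 15), (2, 9, 18, Uma, hr, A, Gamma, 6), (2, 9, 18, Uma, hr, A, Lyra, 15), (2, 9, 18, Uma, k2, F, Gamma, 6), (2, 9, 18, Uma, k2, F, Lyra, 15), (2, 9, 18, Uma, p2, A, Gamma, 6), (2, 9, 18, Uma, p2, A, Lyra, 15), (2, 9, 18, Uma, x2, B, Gamma, 6), (2, 9, 18, Uma, x2, B, Lyra, 15)}
π[room, tid, grade, cid]: project onto (room, tid, grade, cid) (8 duplicate(s) eliminated) → {(11, 18, C, cs), (11, 18, C, eng), (11, 2, C, cs), (11, 2, C, eng), (2, 18, A, hr), (2, 18, A, p2), (2, 18, B, x2), (2, 18, C, cs), (2, 18, D, cs), (2, 18, F, k2)}
Apply σ_{tid ≥ 18}; surviving tuples: {(11, 18, C, cs), (11, 18, C, eng), (2, 18, A, hr), (2, 18, A, p2), (2, 18, B, x2), (2, 18, C, cs), (2, 18, D, cs), (2, 18, F, k2)}
π[grade, cid]: project onto (grade, cid) (1 duplicate(s) eliminated) → {(A, hr), (A, p2), (B, x2), (C, cs), (C, eng), (D, cs), (F, k2)}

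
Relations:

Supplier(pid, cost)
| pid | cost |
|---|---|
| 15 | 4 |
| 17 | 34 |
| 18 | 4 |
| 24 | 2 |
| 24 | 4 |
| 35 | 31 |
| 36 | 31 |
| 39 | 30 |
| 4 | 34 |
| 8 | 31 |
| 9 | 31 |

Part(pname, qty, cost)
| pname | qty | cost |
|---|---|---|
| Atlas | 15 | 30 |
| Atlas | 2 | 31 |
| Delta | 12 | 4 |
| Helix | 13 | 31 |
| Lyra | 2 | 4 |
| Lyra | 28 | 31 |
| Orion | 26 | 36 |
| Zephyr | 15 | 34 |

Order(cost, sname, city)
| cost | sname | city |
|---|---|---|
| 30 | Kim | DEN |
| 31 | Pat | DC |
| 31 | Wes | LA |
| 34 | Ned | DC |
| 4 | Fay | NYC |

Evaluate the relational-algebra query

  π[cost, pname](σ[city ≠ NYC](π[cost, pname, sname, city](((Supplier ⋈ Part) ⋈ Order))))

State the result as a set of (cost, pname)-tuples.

Joining Supplier and Part on cost yields {(15, 4, Delta, 12), (15, 4, Lyra, 2), (17, 34, Zephyr, 15), (18, 4, Delta, 12), (18, 4, Lyra, 2), (24, 4, Delta, 12), (24, 4, Lyra, 2), (35, 31, Atlas, 2), (35, 31, Helix, 13), (35, 31, Lyra, 28), (36, 31, Atlas, 2), (36, 31, Helix, 13), (36, 31, Lyra, 28), (39, 30, Atlas, 15), (4, 34, Zephyr, 15), (8, 31, Atlas, 2), (8, 31, Helix, 13), (8, 31, Lyra, 28), (9, 31, Atlas, 2), (9, 31, Helix, 13), (9, 31, Lyra, 28)}.
Joining (Supplier ⋈ Part) and Order on cost yields {(15, 4, Delta, 12, Fay, NYC), (15, 4, Lyra, 2, Fay, NYC), (17, 34, Zephyr, 15, Ned, DC), (18, 4, Delta, 12, Fay, NYC), (18, 4, Lyra, 2, Fay, NYC), (24, 4, Delta, 12, Fay, NYC), (24, 4, Lyra, 2, Fay, NYC), (35, 31, Atlas, 2, Pat, DC), (35, 31, Atlas, 2, Wes, LA), (35, 31, Helix, 13, Pat, DC), (35, 31, Helix, 13, Wes, LA), (35, 31, Lyra, 28, Pat, DC), (35, 31, Lyra, 28, Wes, LA), (36, 31, Atlas, 2, Pat, DC), (36, 31, Atlas, 2, Wes, LA), (36, 31, Helix, 13, Pat, DC), (36, 31, Helix, 13, Wes, LA), (36, 31, Lyra, 28, Pat, DC), (36, 31, Lyra, 28, Wes, LA), (39, 30, Atlas, 15, Kim, DEN), (4, 34, Zephyr, 15, Ned, DC), (8, 31, Atlas, 2, Pat, DC), (8, 31, Atlas, 2, Wes, LA), (8, 31, Helix, 13, Pat, DC), (8, 31, Helix, 13, Wes, LA), (8, 31, Lyra, 28, Pat, DC), (8, 31, Lyra, 28, Wes, LA), (9, 31, Atlas, 2, Pat, DC), (9, 31, Atlas, 2, Wes, LA), (9, 31, Helix, 13, Pat, DC), (9, 31, Helix, 13, Wes, LA), (9, 31, Lyra, 28, Pat, DC), (9, 31, Lyra, 28, Wes, LA)}.
Projecting to cost, pname, sname, city (23 duplicate(s) eliminated): {(30, Atlas, Kim, DEN), (31, Atlas, Pat, DC), (31, Atlas, Wes, LA), (31, Helix, Pat, DC), (31, Helix, Wes, LA), (31, Lyra, Pat, DC), (31, Lyra, Wes, LA), (34, Zephyr, Ned, DC), (4, Delta, Fay, NYC), (4, Lyra, Fay, NYC)}
σ[city ≠ NYC]: keep tuples satisfying city ≠ NYC → {(30, Atlas, Kim, DEN), (31, Atlas, Pat, DC), (31, Atlas, Wes, LA), (31, Helix, Pat, DC), (31, Helix, Wes, LA), (31, Lyra, Pat, DC), (31, Lyra, Wes, LA), (34, Zephyr, Ned, DC)}
Projecting to cost, pname (3 duplicate(s) eliminated): {(30, Atlas), (31, Atlas), (31, Helix), (31, Lyra), (34, Zephyr)}

{(30, Atlas), (31, Atlas), (31, Helix), (31, Lyra), (34, Zephyr)}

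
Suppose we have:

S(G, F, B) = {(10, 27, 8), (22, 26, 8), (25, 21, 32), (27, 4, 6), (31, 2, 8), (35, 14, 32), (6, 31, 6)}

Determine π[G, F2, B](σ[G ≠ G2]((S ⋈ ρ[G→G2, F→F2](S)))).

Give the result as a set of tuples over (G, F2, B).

ρ[G→G2, F→F2]: schema becomes (G2, F2, B); tuples unchanged.
S ⋈ ρ[G→G2, F→F2](S) (natural join on B): {(10, 27, 8, 10, 27), (10, 27, 8, 22, 26), (10, 27, 8, 31, 2), (22, 26, 8, 10, 27), (22, 26, 8, 22, 26), (22, 26, 8, 31, 2), (25, 21, 32, 25, 21), (25, 21, 32, 35, 14), (27, 4, 6, 27, 4), (27, 4, 6, 6, 31), (31, 2, 8, 10, 27), (31, 2, 8, 22, 26), (31, 2, 8, 31, 2), (35, 14, 32, 25, 21), (35, 14, 32, 35, 14), (6, 31, 6, 27, 4), (6, 31, 6, 6, 31)}
Filtering on G ≠ G2 leaves {(10, 27, 8, 22, 26), (10, 27, 8, 31, 2), (22, 26, 8, 10, 27), (22, 26, 8, 31, 2), (25, 21, 32, 35, 14), (27, 4, 6, 6, 31), (31, 2, 8, 10, 27), (31, 2, 8, 22, 26), (35, 14, 32, 25, 21), (6, 31, 6, 27, 4)}.
π[G, F2, B]: project onto (G, F2, B) → {(10, 2, 8), (10, 26, 8), (22, 2, 8), (22, 27, 8), (25, 14, 32), (27, 31, 6), (31, 26, 8), (31, 27, 8), (35, 21, 32), (6, 4, 6)}

{(10, 2, 8), (10, 26, 8), (22, 2, 8), (22, 27, 8), (25, 14, 32), (27, 31, 6), (31, 26, 8), (31, 27, 8), (35, 21, 32), (6, 4, 6)}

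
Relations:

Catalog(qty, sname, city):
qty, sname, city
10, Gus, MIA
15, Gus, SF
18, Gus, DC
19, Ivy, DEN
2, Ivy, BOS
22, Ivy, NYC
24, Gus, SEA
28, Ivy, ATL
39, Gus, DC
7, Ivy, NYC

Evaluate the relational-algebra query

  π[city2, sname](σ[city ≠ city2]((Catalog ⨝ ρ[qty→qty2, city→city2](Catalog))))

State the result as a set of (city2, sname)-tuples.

ρ[qty→qty2, city→city2]: schema becomes (qty2, sname, city2); tuples unchanged.
Joining Catalog and ρ[qty→qty2, city→city2](Catalog) on sname yields {(10, Gus, MIA, 10, MIA), (10, Gus, MIA, 15, SF), (10, Gus, MIA, 18, DC), (10, Gus, MIA, 24, SEA), (10, Gus, MIA, 39, DC), (15, Gus, SF, 10, MIA), (15, Gus, SF, 15, SF), (15, Gus, SF, 18, DC), (15, Gus, SF, 24, SEA), (15, Gus, SF, 39, DC), (18, Gus, DC, 10, MIA), (18, Gus, DC, 15, SF), (18, Gus, DC, 18, DC), (18, Gus, DC, 24, SEA), (18, Gus, DC, 39, DC), (19, Ivy, DEN, 19, DEN), (19, Ivy, DEN, 2, BOS), (19, Ivy, DEN, 22, NYC), (19, Ivy, DEN, 28, ATL), (19, Ivy, DEN, 7, NYC), (2, Ivy, BOS, 19, DEN), (2, Ivy, BOS, 2, BOS), (2, Ivy, BOS, 22, NYC), (2, Ivy, BOS, 28, ATL), (2, Ivy, BOS, 7, NYC), (22, Ivy, NYC, 19, DEN), (22, Ivy, NYC, 2, BOS), (22, Ivy, NYC, 22, NYC), (22, Ivy, NYC, 28, ATL), (22, Ivy, NYC, 7, NYC), (24, Gus, SEA, 10, MIA), (24, Gus, SEA, 15, SF), (24, Gus, SEA, 18, DC), (24, Gus, SEA, 24, SEA), (24, Gus, SEA, 39, DC), (28, Ivy, ATL, 19, DEN), (28, Ivy, ATL, 2, BOS), (28, Ivy, ATL, 22, NYC), (28, Ivy, ATL, 28, ATL), (28, Ivy, ATL, 7, NYC), (39, Gus, DC, 10, MIA), (39, Gus, DC, 15, SF), (39, Gus, DC, 18, DC), (39, Gus, DC, 24, SEA), (39, Gus, DC, 39, DC), (7, Ivy, NYC, 19, DEN), (7, Ivy, NYC, 2, BOS), (7, Ivy, NYC, 22, NYC), (7, Ivy, NYC, 28, ATL), (7, Ivy, NYC, 7, NYC)}.
Apply σ_{city ≠ city2}; surviving tuples: {(10, Gus, MIA, 15, SF), (10, Gus, MIA, 18, DC), (10, Gus, MIA, 24, SEA), (10, Gus, MIA, 39, DC), (15, Gus, SF, 10, MIA), (15, Gus, SF, 18, DC), (15, Gus, SF, 24, SEA), (15, Gus, SF, 39, DC), (18, Gus, DC, 10, MIA), (18, Gus, DC, 15, SF), (18, Gus, DC, 24, SEA), (19, Ivy, DEN, 2, BOS), (19, Ivy, DEN, 22, NYC), (19, Ivy, DEN, 28, ATL), (19, Ivy, DEN, 7, NYC), (2, Ivy, BOS, 19, DEN), (2, Ivy, BOS, 22, NYC), (2, Ivy, BOS, 28, ATL), (2, Ivy, BOS, 7, NYC), (22, Ivy, NYC, 19, DEN), (22, Ivy, NYC, 2, BOS), (22, Ivy, NYC, 28, ATL), (24, Gus, SEA, 10, MIA), (24, Gus, SEA, 15, SF), (24, Gus, SEA, 18, DC), (24, Gus, SEA, 39, DC), (28, Ivy, ATL, 19, DEN), (28, Ivy, ATL, 2, BOS), (28, Ivy, ATL, 22, NYC), (28, Ivy, ATL, 7, NYC), (39, Gus, DC, 10, MIA), (39, Gus, DC, 15, SF), (39, Gus, DC, 24, SEA), (7, Ivy, NYC, 19, DEN), (7, Ivy, NYC, 2, BOS), (7, Ivy, NYC, 28, ATL)}
π[city2, sname]: project onto (city2, sname) (28 duplicate(s) eliminated) → {(ATL, Ivy), (BOS, Ivy), (DC, Gus), (DEN, Ivy), (MIA, Gus), (NYC, Ivy), (SEA, Gus), (SF, Gus)}

{(ATL, Ivy), (BOS, Ivy), (DC, Gus), (DEN, Ivy), (MIA, Gus), (NYC, Ivy), (SEA, Gus), (SF, Gus)}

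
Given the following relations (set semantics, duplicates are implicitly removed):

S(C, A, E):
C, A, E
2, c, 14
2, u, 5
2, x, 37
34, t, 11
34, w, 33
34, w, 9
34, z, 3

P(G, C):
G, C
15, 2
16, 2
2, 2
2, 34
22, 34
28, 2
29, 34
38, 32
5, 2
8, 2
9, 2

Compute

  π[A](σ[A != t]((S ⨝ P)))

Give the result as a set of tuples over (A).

{c, u, w, x, z}

S ⋈ P (natural join on C): {(2, c, 14, 15), (2, c, 14, 16), (2, c, 14, 2), (2, c, 14, 28), (2, c, 14, 5), (2, c, 14, 8), (2, c, 14, 9), (2, u, 5, 15), (2, u, 5, 16), (2, u, 5, 2), (2, u, 5, 28), (2, u, 5, 5), (2, u, 5, 8), (2, u, 5, 9), (2, x, 37, 15), (2, x, 37, 16), (2, x, 37, 2), (2, x, 37, 28), (2, x, 37, 5), (2, x, 37, 8), (2, x, 37, 9), (34, t, 11, 2), (34, t, 11, 22), (34, t, 11, 29), (34, w, 33, 2), (34, w, 33, 22), (34, w, 33, 29), (34, w, 9, 2), (34, w, 9, 22), (34, w, 9, 29), (34, z, 3, 2), (34, z, 3, 22), (34, z, 3, 29)}
Apply σ_{A != t}; surviving tuples: {(2, c, 14, 15), (2, c, 14, 16), (2, c, 14, 2), (2, c, 14, 28), (2, c, 14, 5), (2, c, 14, 8), (2, c, 14, 9), (2, u, 5, 15), (2, u, 5, 16), (2, u, 5, 2), (2, u, 5, 28), (2, u, 5, 5), (2, u, 5, 8), (2, u, 5, 9), (2, x, 37, 15), (2, x, 37, 16), (2, x, 37, 2), (2, x, 37, 28), (2, x, 37, 5), (2, x, 37, 8), (2, x, 37, 9), (34, w, 33, 2), (34, w, 33, 22), (34, w, 33, 29), (34, w, 9, 2), (34, w, 9, 22), (34, w, 9, 29), (34, z, 3, 2), (34, z, 3, 22), (34, z, 3, 29)}
π[A]: project onto (A) (25 duplicate(s) eliminated) → {c, u, w, x, z}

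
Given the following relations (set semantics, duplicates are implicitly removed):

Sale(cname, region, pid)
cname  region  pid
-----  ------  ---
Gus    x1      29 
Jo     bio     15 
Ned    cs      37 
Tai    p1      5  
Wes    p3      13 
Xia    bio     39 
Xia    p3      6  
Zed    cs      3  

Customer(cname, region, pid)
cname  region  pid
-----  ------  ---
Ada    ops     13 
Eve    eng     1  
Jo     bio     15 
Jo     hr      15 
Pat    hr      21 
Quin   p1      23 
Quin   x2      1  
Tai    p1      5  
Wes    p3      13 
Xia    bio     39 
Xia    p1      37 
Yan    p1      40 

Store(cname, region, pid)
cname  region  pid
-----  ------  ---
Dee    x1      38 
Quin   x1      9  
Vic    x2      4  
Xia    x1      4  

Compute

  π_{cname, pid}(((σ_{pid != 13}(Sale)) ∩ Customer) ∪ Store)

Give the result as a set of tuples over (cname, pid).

{(Dee, 38), (Jo, 15), (Quin, 9), (Tai, 5), (Vic, 4), (Xia, 39), (Xia, 4)}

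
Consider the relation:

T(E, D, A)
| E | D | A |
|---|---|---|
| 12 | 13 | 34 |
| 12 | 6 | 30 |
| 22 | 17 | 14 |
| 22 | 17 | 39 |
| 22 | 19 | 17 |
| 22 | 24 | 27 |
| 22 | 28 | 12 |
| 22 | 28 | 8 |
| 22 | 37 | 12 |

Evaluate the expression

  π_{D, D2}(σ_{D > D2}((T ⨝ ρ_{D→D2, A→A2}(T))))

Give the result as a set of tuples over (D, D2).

{(13, 6), (19, 17), (24, 17), (24, 19), (28, 17), (28, 19), (28, 24), (37, 17), (37, 19), (37, 24), (37, 28)}

ρ[D→D2, A→A2]: schema becomes (E, D2, A2); tuples unchanged.
Natural join on E: {(12, 13, 34, 13, 34), (12, 13, 34, 6, 30), (12, 6, 30, 13, 34), (12, 6, 30, 6, 30), (22, 17, 14, 17, 14), (22, 17, 14, 17, 39), (22, 17, 14, 19, 17), (22, 17, 14, 24, 27), (22, 17, 14, 28, 12), (22, 17, 14, 28, 8), (22, 17, 14, 37, 12), (22, 17, 39, 17, 14), (22, 17, 39, 17, 39), (22, 17, 39, 19, 17), (22, 17, 39, 24, 27), (22, 17, 39, 28, 12), (22, 17, 39, 28, 8), (22, 17, 39, 37, 12), (22, 19, 17, 17, 14), (22, 19, 17, 17, 39), (22, 19, 17, 19, 17), (22, 19, 17, 24, 27), (22, 19, 17, 28, 12), (22, 19, 17, 28, 8), (22, 19, 17, 37, 12), (22, 24, 27, 17, 14), (22, 24, 27, 17, 39), (22, 24, 27, 19, 17), (22, 24, 27, 24, 27), (22, 24, 27, 28, 12), (22, 24, 27, 28, 8), (22, 24, 27, 37, 12), (22, 28, 12, 17, 14), (22, 28, 12, 17, 39), (22, 28, 12, 19, 17), (22, 28, 12, 24, 27), (22, 28, 12, 28, 12), (22, 28, 12, 28, 8), (22, 28, 12, 37, 12), (22, 28, 8, 17, 14), (22, 28, 8, 17, 39), (22, 28, 8, 19, 17), (22, 28, 8, 24, 27), (22, 28, 8, 28, 12), (22, 28, 8, 28, 8), (22, 28, 8, 37, 12), (22, 37, 12, 17, 14), (22, 37, 12, 17, 39), (22, 37, 12, 19, 17), (22, 37, 12, 24, 27), (22, 37, 12, 28, 12), (22, 37, 12, 28, 8), (22, 37, 12, 37, 12)}
Selection D > D2: {(12, 13, 34, 6, 30), (22, 19, 17, 17, 14), (22, 19, 17, 17, 39), (22, 24, 27, 17, 14), (22, 24, 27, 17, 39), (22, 24, 27, 19, 17), (22, 28, 12, 17, 14), (22, 28, 12, 17, 39), (22, 28, 12, 19, 17), (22, 28, 12, 24, 27), (22, 28, 8, 17, 14), (22, 28, 8, 17, 39), (22, 28, 8, 19, 17), (22, 28, 8, 24, 27), (22, 37, 12, 17, 14), (22, 37, 12, 17, 39), (22, 37, 12, 19, 17), (22, 37, 12, 24, 27), (22, 37, 12, 28, 12), (22, 37, 12, 28, 8)}
Keep only column(s) D, D2 (9 duplicate(s) eliminated): {(13, 6), (19, 17), (24, 17), (24, 19), (28, 17), (28, 19), (28, 24), (37, 17), (37, 19), (37, 24), (37, 28)}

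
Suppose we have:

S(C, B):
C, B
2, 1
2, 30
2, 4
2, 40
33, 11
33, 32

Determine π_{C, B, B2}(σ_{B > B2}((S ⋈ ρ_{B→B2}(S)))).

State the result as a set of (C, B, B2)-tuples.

ρ[B→B2]: schema becomes (C, B2); tuples unchanged.
Joining S and ρ_{B→B2}(S) on C yields {(2, 1, 1), (2, 1, 30), (2, 1, 4), (2, 1, 40), (2, 30, 1), (2, 30, 30), (2, 30, 4), (2, 30, 40), (2, 4, 1), (2, 4, 30), (2, 4, 4), (2, 4, 40), (2, 40, 1), (2, 40, 30), (2, 40, 4), (2, 40, 40), (33, 11, 11), (33, 11, 32), (33, 32, 11), (33, 32, 32)}.
σ[B > B2]: keep tuples satisfying B > B2 → {(2, 30, 1), (2, 30, 4), (2, 4, 1), (2, 40, 1), (2, 40, 30), (2, 40, 4), (33, 32, 11)}
Keep only column(s) C, B, B2: {(2, 30, 1), (2, 30, 4), (2, 4, 1), (2, 40, 1), (2, 40, 30), (2, 40, 4), (33, 32, 11)}

{(2, 30, 1), (2, 30, 4), (2, 4, 1), (2, 40, 1), (2, 40, 30), (2, 40, 4), (33, 32, 11)}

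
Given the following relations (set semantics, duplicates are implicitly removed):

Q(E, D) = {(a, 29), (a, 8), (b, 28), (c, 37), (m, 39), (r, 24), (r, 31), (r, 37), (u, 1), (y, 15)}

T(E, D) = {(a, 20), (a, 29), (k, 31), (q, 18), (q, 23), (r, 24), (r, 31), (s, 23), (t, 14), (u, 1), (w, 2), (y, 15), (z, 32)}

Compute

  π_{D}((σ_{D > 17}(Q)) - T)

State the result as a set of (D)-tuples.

Selection D > 17: {(a, 29), (b, 28), (c, 37), (m, 39), (r, 24), (r, 31), (r, 37)}
Set difference of the two operands is {(b, 28), (c, 37), (m, 39), (r, 37)}.
Keep only column(s) D (1 duplicate(s) eliminated): {28, 37, 39}

{28, 37, 39}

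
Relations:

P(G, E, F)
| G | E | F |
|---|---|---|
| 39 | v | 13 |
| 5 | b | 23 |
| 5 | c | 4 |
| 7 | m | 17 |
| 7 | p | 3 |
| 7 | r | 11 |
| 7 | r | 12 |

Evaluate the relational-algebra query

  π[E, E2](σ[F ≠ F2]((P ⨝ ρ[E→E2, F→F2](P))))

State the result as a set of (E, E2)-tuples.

ρ[E→E2, F→F2]: schema becomes (G, E2, F2); tuples unchanged.
P ⋈ ρ[E→E2, F→F2](P) (natural join on G): {(39, v, 13, v, 13), (5, b, 23, b, 23), (5, b, 23, c, 4), (5, c, 4, b, 23), (5, c, 4, c, 4), (7, m, 17, m, 17), (7, m, 17, p, 3), (7, m, 17, r, 11), (7, m, 17, r, 12), (7, p, 3, m, 17), (7, p, 3, p, 3), (7, p, 3, r, 11), (7, p, 3, r, 12), (7, r, 11, m, 17), (7, r, 11, p, 3), (7, r, 11, r, 11), (7, r, 11, r, 12), (7, r, 12, m, 17), (7, r, 12, p, 3), (7, r, 12, r, 11), (7, r, 12, r, 12)}
Filtering on F ≠ F2 leaves {(5, b, 23, c, 4), (5, c, 4, b, 23), (7, m, 17, p, 3), (7, m, 17, r, 11), (7, m, 17, r, 12), (7, p, 3, m, 17), (7, p, 3, r, 11), (7, p, 3, r, 12), (7, r, 11, m, 17), (7, r, 11, p, 3), (7, r, 11, r, 12), (7, r, 12, m, 17), (7, r, 12, p, 3), (7, r, 12, r, 11)}.
Projecting to E, E2 (5 duplicate(s) eliminated): {(b, c), (c, b), (m, p), (m, r), (p, m), (p, r), (r, m), (r, p), (r, r)}

{(b, c), (c, b), (m, p), (m, r), (p, m), (p, r), (r, m), (r, p), (r, r)}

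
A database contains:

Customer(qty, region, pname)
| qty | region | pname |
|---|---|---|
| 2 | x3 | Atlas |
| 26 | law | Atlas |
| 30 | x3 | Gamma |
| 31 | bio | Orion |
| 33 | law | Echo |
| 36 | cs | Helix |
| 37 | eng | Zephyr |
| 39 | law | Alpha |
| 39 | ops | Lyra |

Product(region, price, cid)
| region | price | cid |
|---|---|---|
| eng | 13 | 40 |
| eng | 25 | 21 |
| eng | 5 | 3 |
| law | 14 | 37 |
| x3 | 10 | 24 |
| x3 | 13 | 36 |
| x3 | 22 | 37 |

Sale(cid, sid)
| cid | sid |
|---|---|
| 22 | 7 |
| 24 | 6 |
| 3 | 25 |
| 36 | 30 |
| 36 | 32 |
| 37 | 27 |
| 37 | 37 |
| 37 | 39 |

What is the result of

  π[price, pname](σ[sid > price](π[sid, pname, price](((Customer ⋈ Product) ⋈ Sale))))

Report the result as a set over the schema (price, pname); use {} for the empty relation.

Natural join on region: {(2, x3, Atlas, 10, 24), (2, x3, Atlas, 13, 36), (2, x3, Atlas, 22, 37), (26, law, Atlas, 14, 37), (30, x3, Gamma, 10, 24), (30, x3, Gamma, 13, 36), (30, x3, Gamma, 22, 37), (33, law, Echo, 14, 37), (37, eng, Zephyr, 13, 40), (37, eng, Zephyr, 25, 21), (37, eng, Zephyr, 5, 3), (39, law, Alpha, 14, 37)}
Natural join on cid: {(2, x3, Atlas, 10, 24, 6), (2, x3, Atlas, 13, 36, 30), (2, x3, Atlas, 13, 36, 32), (2, x3, Atlas, 22, 37, 27), (2, x3, Atlas, 22, 37, 37), (2, x3, Atlas, 22, 37, 39), (26, law, Atlas, 14, 37, 27), (26, law, Atlas, 14, 37, 37), (26, law, Atlas, 14, 37, 39), (30, x3, Gamma, 10, 24, 6), (30, x3, Gamma, 13, 36, 30), (30, x3, Gamma, 13, 36, 32), (30, x3, Gamma, 22, 37, 27), (30, x3, Gamma, 22, 37, 37), (30, x3, Gamma, 22, 37, 39), (33, law, Echo, 14, 37, 27), (33, law, Echo, 14, 37, 37), (33, law, Echo, 14, 37, 39), (37, eng, Zephyr, 5, 3, 25), (39, law, Alpha, 14, 37, 27), (39, law, Alpha, 14, 37, 37), (39, law, Alpha, 14, 37, 39)}
Projecting to sid, pname, price: {(25, Zephyr, 5), (27, Alpha, 14), (27, Atlas, 14), (27, Atlas, 22), (27, Echo, 14), (27, Gamma, 22), (30, Atlas, 13), (30, Gamma, 13), (32, Atlas, 13), (32, Gamma, 13), (37, Alpha, 14), (37, Atlas, 14), (37, Atlas, 22), (37, Echo, 14), (37, Gamma, 22), (39, Alpha, 14), (39, Atlas, 14), (39, Atlas, 22), (39, Echo, 14), (39, Gamma, 22), (6, Atlas, 10), (6, Gamma, 10)}
Filtering on sid > price leaves {(25, Zephyr, 5), (27, Alpha, 14), (27, Atlas, 14), (27, Atlas, 22), (27, Echo, 14), (27, Gamma, 22), (30, Atlas, 13), (30, Gamma, 13), (32, Atlas, 13), (32, Gamma, 13), (37, Alpha, 14), (37, Atlas, 14), (37, Atlas, 22), (37, Echo, 14), (37, Gamma, 22), (39, Alpha, 14), (39, Atlas, 14), (39, Atlas, 22), (39, Echo, 14), (39, Gamma, 22)}.
Projecting to price, pname (12 duplicate(s) eliminated): {(13, Atlas), (13, Gamma), (14, Alpha), (14, Atlas), (14, Echo), (22, Atlas), (22, Gamma), (5, Zephyr)}

{(13, Atlas), (13, Gamma), (14, Alpha), (14, Atlas), (14, Echo), (22, Atlas), (22, Gamma), (5, Zephyr)}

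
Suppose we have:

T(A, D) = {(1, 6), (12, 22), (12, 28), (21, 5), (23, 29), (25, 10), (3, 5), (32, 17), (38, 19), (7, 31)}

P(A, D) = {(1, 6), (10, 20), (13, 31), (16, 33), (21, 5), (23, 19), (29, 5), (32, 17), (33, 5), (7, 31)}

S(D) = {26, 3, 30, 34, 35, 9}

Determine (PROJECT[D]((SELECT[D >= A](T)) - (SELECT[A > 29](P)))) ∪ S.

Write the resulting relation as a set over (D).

{22, 26, 28, 29, 3, 30, 31, 34, 35, 5, 6, 9}

σ[D >= A]: keep tuples satisfying D >= A → {(1, 6), (12, 22), (12, 28), (23, 29), (3, 5), (7, 31)}
σ[A > 29]: keep tuples satisfying A > 29 → {(32, 17), (33, 5)}
Set difference of the two operands is {(1, 6), (12, 22), (12, 28), (23, 29), (3, 5), (7, 31)}.
Keep only column(s) D: {22, 28, 29, 31, 5, 6}
Set union of the two operands is {22, 26, 28, 29, 3, 30, 31, 34, 35, 5, 6, 9}.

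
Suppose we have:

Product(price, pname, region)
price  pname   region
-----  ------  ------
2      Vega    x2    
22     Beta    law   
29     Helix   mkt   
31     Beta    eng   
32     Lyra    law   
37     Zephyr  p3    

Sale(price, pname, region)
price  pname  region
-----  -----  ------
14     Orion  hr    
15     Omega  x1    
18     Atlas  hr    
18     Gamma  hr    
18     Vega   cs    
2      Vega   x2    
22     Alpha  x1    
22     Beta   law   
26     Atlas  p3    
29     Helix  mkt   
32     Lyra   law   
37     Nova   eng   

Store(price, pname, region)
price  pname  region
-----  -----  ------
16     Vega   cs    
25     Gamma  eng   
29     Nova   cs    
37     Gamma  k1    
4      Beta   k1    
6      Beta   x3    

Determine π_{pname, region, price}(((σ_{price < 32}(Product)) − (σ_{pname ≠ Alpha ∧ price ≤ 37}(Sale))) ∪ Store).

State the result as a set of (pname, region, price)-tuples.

{(Beta, eng, 31), (Beta, k1, 4), (Beta, x3, 6), (Gamma, eng, 25), (Gamma, k1, 37), (Nova, cs, 29), (Vega, cs, 16)}

Apply σ_{price < 32}; surviving tuples: {(2, Vega, x2), (22, Beta, law), (29, Helix, mkt), (31, Beta, eng)}
Apply σ_{pname ≠ Alpha ∧ price ≤ 37}; surviving tuples: {(14, Orion, hr), (15, Omega, x1), (18, Atlas, hr), (18, Gamma, hr), (18, Vega, cs), (2, Vega, x2), (22, Beta, law), (26, Atlas, p3), (29, Helix, mkt), (32, Lyra, law), (37, Nova, eng)}
Taking the difference: {(31, Beta, eng)}
Taking the union: {(16, Vega, cs), (25, Gamma, eng), (29, Nova, cs), (31, Beta, eng), (37, Gamma, k1), (4, Beta, k1), (6, Beta, x3)}
Keep only column(s) pname, region, price: {(Beta, eng, 31), (Beta, k1, 4), (Beta, x3, 6), (Gamma, eng, 25), (Gamma, k1, 37), (Nova, cs, 29), (Vega, cs, 16)}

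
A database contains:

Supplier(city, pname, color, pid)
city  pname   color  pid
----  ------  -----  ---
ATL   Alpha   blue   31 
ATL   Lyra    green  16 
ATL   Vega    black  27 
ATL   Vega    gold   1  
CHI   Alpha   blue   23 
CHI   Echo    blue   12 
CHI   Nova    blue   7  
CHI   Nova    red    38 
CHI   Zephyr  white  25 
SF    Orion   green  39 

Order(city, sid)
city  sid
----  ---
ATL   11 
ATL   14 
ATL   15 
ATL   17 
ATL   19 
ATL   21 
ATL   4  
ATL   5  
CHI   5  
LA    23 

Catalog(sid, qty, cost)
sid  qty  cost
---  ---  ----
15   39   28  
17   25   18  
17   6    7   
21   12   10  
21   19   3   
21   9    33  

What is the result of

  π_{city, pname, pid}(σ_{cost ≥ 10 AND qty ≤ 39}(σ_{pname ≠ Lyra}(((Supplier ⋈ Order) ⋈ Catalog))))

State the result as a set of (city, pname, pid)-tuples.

Natural join on city: {(ATL, Alpha, blue, 31, 11), (ATL, Alpha, blue, 31, 14), (ATL, Alpha, blue, 31, 15), (ATL, Alpha, blue, 31, 17), (ATL, Alpha, blue, 31, 19), (ATL, Alpha, blue, 31, 21), (ATL, Alpha, blue, 31, 4), (ATL, Alpha, blue, 31, 5), (ATL, Lyra, green, 16, 11), (ATL, Lyra, green, 16, 14), (ATL, Lyra, green, 16, 15), (ATL, Lyra, green, 16, 17), (ATL, Lyra, green, 16, 19), (ATL, Lyra, green, 16, 21), (ATL, Lyra, green, 16, 4), (ATL, Lyra, green, 16, 5), (ATL, Vega, black, 27, 11), (ATL, Vega, black, 27, 14), (ATL, Vega, black, 27, 15), (ATL, Vega, black, 27, 17), (ATL, Vega, black, 27, 19), (ATL, Vega, black, 27, 21), (ATL, Vega, black, 27, 4), (ATL, Vega, black, 27, 5), (ATL, Vega, gold, 1, 11), (ATL, Vega, gold, 1, 14), (ATL, Vega, gold, 1, 15), (ATL, Vega, gold, 1, 17), (ATL, Vega, gold, 1, 19), (ATL, Vega, gold, 1, 21), (ATL, Vega, gold, 1, 4), (ATL, Vega, gold, 1, 5), (CHI, Alpha, blue, 23, 5), (CHI, Echo, blue, 12, 5), (CHI, Nova, blue, 7, 5), (CHI, Nova, red, 38, 5), (CHI, Zephyr, white, 25, 5)}
Natural join on sid: {(ATL, Alpha, blue, 31, 15, 39, 28), (ATL, Alpha, blue, 31, 17, 25, 18), (ATL, Alpha, blue, 31, 17, 6, 7), (ATL, Alpha, blue, 31, 21, 12, 10), (ATL, Alpha, blue, 31, 21, 19, 3), (ATL, Alpha, blue, 31, 21, 9, 33), (ATL, Lyra, green, 16, 15, 39, 28), (ATL, Lyra, green, 16, 17, 25, 18), (ATL, Lyra, green, 16, 17, 6, 7), (ATL, Lyra, green, 16, 21, 12, 10), (ATL, Lyra, green, 16, 21, 19, 3), (ATL, Lyra, green, 16, 21, 9, 33), (ATL, Vega, black, 27, 15, 39, 28), (ATL, Vega, black, 27, 17, 25, 18), (ATL, Vega, black, 27, 17, 6, 7), (ATL, Vega, black, 27, 21, 12, 10), (ATL, Vega, black, 27, 21, 19, 3), (ATL, Vega, black, 27, 21, 9, 33), (ATL, Vega, gold, 1, 15, 39, 28), (ATL, Vega, gold, 1, 17, 25, 18), (ATL, Vega, gold, 1, 17, 6, 7), (ATL, Vega, gold, 1, 21, 12, 10), (ATL, Vega, gold, 1, 21, 19, 3), (ATL, Vega, gold, 1, 21, 9, 33)}
σ[pname ≠ Lyra]: keep tuples satisfying pname ≠ Lyra → {(ATL, Alpha, blue, 31, 15, 39, 28), (ATL, Alpha, blue, 31, 17, 25, 18), (ATL, Alpha, blue, 31, 17, 6, 7), (ATL, Alpha, blue, 31, 21, 12, 10), (ATL, Alpha, blue, 31, 21, 19, 3), (ATL, Alpha, blue, 31, 21, 9, 33), (ATL, Vega, black, 27, 15, 39, 28), (ATL, Vega, black, 27, 17, 25, 18), (ATL, Vega, black, 27, 17, 6, 7), (ATL, Vega, black, 27, 21, 12, 10), (ATL, Vega, black, 27, 21, 19, 3), (ATL, Vega, black, 27, 21, 9, 33), (ATL, Vega, gold, 1, 15, 39, 28), (ATL, Vega, gold, 1, 17, 25, 18), (ATL, Vega, gold, 1, 17, 6, 7), (ATL, Vega, gold, 1, 21, 12, 10), (ATL, Vega, gold, 1, 21, 19, 3), (ATL, Vega, gold, 1, 21, 9, 33)}
σ[cost ≥ 10 AND qty ≤ 39]: keep tuples satisfying cost ≥ 10 AND qty ≤ 39 → {(ATL, Alpha, blue, 31, 15, 39, 28), (ATL, Alpha, blue, 31, 17, 25, 18), (ATL, Alpha, blue, 31, 21, 12, 10), (ATL, Alpha, blue, 31, 21, 9, 33), (ATL, Vega, black, 27, 15, 39, 28), (ATL, Vega, black, 27, 17, 25, 18), (ATL, Vega, black, 27, 21, 12, 10), (ATL, Vega, black, 27, 21, 9, 33), (ATL, Vega, gold, 1, 15, 39, 28), (ATL, Vega, gold, 1, 17, 25, 18), (ATL, Vega, gold, 1, 21, 12, 10), (ATL, Vega, gold, 1, 21, 9, 33)}
Keep only column(s) city, pname, pid (9 duplicate(s) eliminated): {(ATL, Alpha, 31), (ATL, Vega, 1), (ATL, Vega, 27)}

{(ATL, Alpha, 31), (ATL, Vega, 1), (ATL, Vega, 27)}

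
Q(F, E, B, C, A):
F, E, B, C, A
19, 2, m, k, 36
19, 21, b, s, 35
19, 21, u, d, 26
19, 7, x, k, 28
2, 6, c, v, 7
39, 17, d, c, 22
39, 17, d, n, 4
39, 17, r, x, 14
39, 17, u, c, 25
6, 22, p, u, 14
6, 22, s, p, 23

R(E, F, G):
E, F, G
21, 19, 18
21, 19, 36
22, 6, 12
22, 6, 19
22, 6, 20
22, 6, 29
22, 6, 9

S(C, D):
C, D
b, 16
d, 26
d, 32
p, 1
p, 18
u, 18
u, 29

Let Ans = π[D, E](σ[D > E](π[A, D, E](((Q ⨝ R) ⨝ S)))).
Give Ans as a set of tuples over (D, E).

Joining Q and R on F, E yields {(19, 21, b, s, 35, 18), (19, 21, b, s, 35, 36), (19, 21, u, d, 26, 18), (19, 21, u, d, 26, 36), (6, 22, p, u, 14, 12), (6, 22, p, u, 14, 19), (6, 22, p, u, 14, 20), (6, 22, p, u, 14, 29), (6, 22, p, u, 14, 9), (6, 22, s, p, 23, 12), (6, 22, s, p, 23, 19), (6, 22, s, p, 23, 20), (6, 22, s, p, 23, 29), (6, 22, s, p, 23, 9)}.
Joining (Q ⨝ R) and S on C yields {(19, 21, u, d, 26, 18, 26), (19, 21, u, d, 26, 18, 32), (19, 21, u, d, 26, 36, 26), (19, 21, u, d, 26, 36, 32), (6, 22, p, u, 14, 12, 18), (6, 22, p, u, 14, 12, 29), (6, 22, p, u, 14, 19, 18), (6, 22, p, u, 14, 19, 29), (6, 22, p, u, 14, 20, 18), (6, 22, p, u, 14, 20, 29), (6, 22, p, u, 14, 29, 18), (6, 22, p, u, 14, 29, 29), (6, 22, p, u, 14, 9, 18), (6, 22, p, u, 14, 9, 29), (6, 22, s, p, 23, 12, 1), (6, 22, s, p, 23, 12, 18), (6, 22, s, p, 23, 19, 1), (6, 22, s, p, 23, 19, 18), (6, 22, s, p, 23, 20, 1), (6, 22, s, p, 23, 20, 18), (6, 22, s, p, 23, 29, 1), (6, 22, s, p, 23, 29, 18), (6, 22, s, p, 23, 9, 1), (6, 22, s, p, 23, 9, 18)}.
π_{A, D, E} gives {(14, 18, 22), (14, 29, 22), (23, 1, 22), (23, 18, 22), (26, 26, 21), (26, 32, 21)} (18 duplicate(s) eliminated).
Apply σ_{D > E}; surviving tuples: {(14, 29, 22), (26, 26, 21), (26, 32, 21)}
π_{D, E} gives {(26, 21), (29, 22), (32, 21)}.

{(26, 21), (29, 22), (32, 21)}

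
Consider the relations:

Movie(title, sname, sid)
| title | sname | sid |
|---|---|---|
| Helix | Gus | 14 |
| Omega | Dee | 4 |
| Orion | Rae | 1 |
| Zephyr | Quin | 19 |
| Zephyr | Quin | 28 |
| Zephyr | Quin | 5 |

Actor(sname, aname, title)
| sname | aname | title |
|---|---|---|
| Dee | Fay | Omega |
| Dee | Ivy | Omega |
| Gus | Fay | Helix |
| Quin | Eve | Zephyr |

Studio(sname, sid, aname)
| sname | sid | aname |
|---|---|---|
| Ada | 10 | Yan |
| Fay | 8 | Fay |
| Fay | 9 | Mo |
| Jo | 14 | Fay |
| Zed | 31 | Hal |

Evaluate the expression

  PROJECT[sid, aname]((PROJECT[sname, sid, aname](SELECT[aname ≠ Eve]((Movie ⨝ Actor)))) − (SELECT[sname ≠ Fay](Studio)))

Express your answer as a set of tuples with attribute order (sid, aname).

Natural join on title, sname: {(Helix, Gus, 14, Fay), (Omega, Dee, 4, Fay), (Omega, Dee, 4, Ivy), (Zephyr, Quin, 19, Eve), (Zephyr, Quin, 28, Eve), (Zephyr, Quin, 5, Eve)}
Apply σ_{aname ≠ Eve}; surviving tuples: {(Helix, Gus, 14, Fay), (Omega, Dee, 4, Fay), (Omega, Dee, 4, Ivy)}
π_{sname, sid, aname} gives {(Dee, 4, Fay), (Dee, 4, Ivy), (Gus, 14, Fay)}.
Apply σ_{sname ≠ Fay}; surviving tuples: {(Ada, 10, Yan), (Jo, 14, Fay), (Zed, 31, Hal)}
Set difference of the two operands is {(Dee, 4, Fay), (Dee, 4, Ivy), (Gus, 14, Fay)}.
π_{sid, aname} gives {(14, Fay), (4, Fay), (4, Ivy)}.

{(14, Fay), (4, Fay), (4, Ivy)}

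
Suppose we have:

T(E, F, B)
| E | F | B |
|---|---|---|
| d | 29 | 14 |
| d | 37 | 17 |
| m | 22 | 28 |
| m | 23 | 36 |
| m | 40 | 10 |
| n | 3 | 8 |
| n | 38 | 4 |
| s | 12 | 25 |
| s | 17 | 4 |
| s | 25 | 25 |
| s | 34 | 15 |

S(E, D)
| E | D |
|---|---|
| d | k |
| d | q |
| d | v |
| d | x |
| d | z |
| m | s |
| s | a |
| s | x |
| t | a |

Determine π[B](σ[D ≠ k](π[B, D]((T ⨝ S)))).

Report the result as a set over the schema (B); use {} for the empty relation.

Joining T and S on E yields {(d, 29, 14, k), (d, 29, 14, q), (d, 29, 14, v), (d, 29, 14, x), (d, 29, 14, z), (d, 37, 17, k), (d, 37, 17, q), (d, 37, 17, v), (d, 37, 17, x), (d, 37, 17, z), (m, 22, 28, s), (m, 23, 36, s), (m, 40, 10, s), (s, 12, 25, a), (s, 12, 25, x), (s, 17, 4, a), (s, 17, 4, x), (s, 25, 25, a), (s, 25, 25, x), (s, 34, 15, a), (s, 34, 15, x)}.
π[B, D]: project onto (B, D) (2 duplicate(s) eliminated) → {(10, s), (14, k), (14, q), (14, v), (14, x), (14, z), (15, a), (15, x), (17, k), (17, q), (17, v), (17, x), (17, z), (25, a), (25, x), (28, s), (36, s), (4, a), (4, x)}
σ[D ≠ k]: keep tuples satisfying D ≠ k → {(10, s), (14, q), (14, v), (14, x), (14, z), (15, a), (15, x), (17, q), (17, v), (17, x), (17, z), (25, a), (25, x), (28, s), (36, s), (4, a), (4, x)}
π[B]: project onto (B) (9 duplicate(s) eliminated) → {10, 14, 15, 17, 25, 28, 36, 4}

{10, 14, 15, 17, 25, 28, 36, 4}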